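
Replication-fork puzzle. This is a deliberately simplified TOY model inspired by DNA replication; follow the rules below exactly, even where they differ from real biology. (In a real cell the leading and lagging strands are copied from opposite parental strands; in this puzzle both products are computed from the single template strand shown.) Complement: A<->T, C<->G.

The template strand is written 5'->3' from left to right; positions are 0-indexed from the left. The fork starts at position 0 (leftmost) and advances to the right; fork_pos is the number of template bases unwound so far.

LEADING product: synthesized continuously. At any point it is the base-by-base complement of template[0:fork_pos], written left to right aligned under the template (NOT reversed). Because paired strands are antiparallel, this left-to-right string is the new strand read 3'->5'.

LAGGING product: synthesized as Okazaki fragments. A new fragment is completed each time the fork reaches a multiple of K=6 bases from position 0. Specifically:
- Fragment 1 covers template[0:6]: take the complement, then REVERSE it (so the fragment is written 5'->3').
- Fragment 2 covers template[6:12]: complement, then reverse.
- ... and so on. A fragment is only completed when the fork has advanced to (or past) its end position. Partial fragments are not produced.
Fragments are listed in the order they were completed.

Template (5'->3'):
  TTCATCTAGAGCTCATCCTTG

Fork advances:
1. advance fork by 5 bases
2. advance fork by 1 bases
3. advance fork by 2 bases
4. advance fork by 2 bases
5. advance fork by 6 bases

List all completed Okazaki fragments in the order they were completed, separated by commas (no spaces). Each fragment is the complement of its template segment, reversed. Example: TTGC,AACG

Step 1: advance 5 -> fork_pos = 0 + 5 = 5. Next multiple of 6 is 6 (not reached); still 0 fragment(s).
Step 2: advance 1 -> fork_pos = 5 + 1 = 6. Reached multiple(s) of 6: 6 -> fragment 1 completed (1 total).
Step 3: advance 2 -> fork_pos = 6 + 2 = 8. Next multiple of 6 is 12 (not reached); still 1 fragment(s).
Step 4: advance 2 -> fork_pos = 8 + 2 = 10. Next multiple of 6 is 12 (not reached); still 1 fragment(s).
Step 5: advance 6 -> fork_pos = 10 + 6 = 16. Reached multiple(s) of 6: 12 -> fragment 2 completed (2 total).
Final fork_pos = 16, so 2 fragment(s) are complete. Build each: template segment -> complement -> reverse.
Fragment 1: template[0:6] = TTCATC -> complement AAGTAG -> reversed GATGAA
Fragment 2: template[6:12] = TAGAGC -> complement ATCTCG -> reversed GCTCTA

Answer: GATGAA,GCTCTA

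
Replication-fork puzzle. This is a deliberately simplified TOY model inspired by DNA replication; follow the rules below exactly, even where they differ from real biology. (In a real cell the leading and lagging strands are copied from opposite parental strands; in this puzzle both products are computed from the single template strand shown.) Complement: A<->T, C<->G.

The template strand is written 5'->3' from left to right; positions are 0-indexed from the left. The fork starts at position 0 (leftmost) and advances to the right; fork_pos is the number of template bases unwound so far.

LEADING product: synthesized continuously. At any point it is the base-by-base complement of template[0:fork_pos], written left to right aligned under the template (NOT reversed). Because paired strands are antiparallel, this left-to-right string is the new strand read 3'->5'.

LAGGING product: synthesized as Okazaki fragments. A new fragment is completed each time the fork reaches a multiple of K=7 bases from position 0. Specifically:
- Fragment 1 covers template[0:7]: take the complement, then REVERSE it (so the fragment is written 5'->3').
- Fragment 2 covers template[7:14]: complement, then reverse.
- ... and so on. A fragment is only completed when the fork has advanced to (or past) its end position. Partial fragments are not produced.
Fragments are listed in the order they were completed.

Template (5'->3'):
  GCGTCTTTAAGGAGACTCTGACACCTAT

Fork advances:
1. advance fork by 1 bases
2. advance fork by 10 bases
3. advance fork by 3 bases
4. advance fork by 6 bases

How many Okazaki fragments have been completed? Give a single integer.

Step 1: advance 1 -> fork_pos = 0 + 1 = 1. Next multiple of 7 is 7 (not reached); still 0 fragment(s).
Step 2: advance 10 -> fork_pos = 1 + 10 = 11. Reached multiple(s) of 7: 7 -> fragment 1 completed (1 total).
Step 3: advance 3 -> fork_pos = 11 + 3 = 14. Reached multiple(s) of 7: 14 -> fragment 2 completed (2 total).
Step 4: advance 6 -> fork_pos = 14 + 6 = 20. Next multiple of 7 is 21 (not reached); still 2 fragment(s).
Check: final fork_pos = 20; the multiples of 7 that are <= 20 are 7..14 -> 20 // 7 = 2 completed fragment(s).

Answer: 2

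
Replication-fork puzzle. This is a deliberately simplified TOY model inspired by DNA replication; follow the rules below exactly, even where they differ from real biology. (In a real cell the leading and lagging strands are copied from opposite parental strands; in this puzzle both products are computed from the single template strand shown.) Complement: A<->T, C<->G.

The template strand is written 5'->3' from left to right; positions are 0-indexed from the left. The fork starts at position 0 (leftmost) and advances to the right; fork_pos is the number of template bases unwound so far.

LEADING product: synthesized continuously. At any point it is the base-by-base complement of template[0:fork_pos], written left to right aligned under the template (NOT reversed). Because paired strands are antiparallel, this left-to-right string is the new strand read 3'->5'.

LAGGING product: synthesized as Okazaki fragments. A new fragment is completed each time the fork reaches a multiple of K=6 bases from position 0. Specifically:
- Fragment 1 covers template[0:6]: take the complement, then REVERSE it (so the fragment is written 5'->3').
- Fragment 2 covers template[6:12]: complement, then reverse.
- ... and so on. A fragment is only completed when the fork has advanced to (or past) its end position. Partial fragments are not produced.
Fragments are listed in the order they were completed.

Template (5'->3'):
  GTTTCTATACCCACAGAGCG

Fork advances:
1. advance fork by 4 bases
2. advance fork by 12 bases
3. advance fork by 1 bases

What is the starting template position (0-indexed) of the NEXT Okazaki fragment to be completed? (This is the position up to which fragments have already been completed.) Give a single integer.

Step 1: advance 4 -> fork_pos = 0 + 4 = 4. Next multiple of 6 is 6 (not reached); still 0 fragment(s).
Step 2: advance 12 -> fork_pos = 4 + 12 = 16. Reached multiple(s) of 6: 6, 12 -> fragments 1-2 completed (2 total).
Step 3: advance 1 -> fork_pos = 16 + 1 = 17. Next multiple of 6 is 18 (not reached); still 2 fragment(s).
2 fragment(s) completed, covering template[0:12] (2 x 6 = 12). The next fragment, fragment 3, covers template[12:18], so it starts at position 12.

Answer: 12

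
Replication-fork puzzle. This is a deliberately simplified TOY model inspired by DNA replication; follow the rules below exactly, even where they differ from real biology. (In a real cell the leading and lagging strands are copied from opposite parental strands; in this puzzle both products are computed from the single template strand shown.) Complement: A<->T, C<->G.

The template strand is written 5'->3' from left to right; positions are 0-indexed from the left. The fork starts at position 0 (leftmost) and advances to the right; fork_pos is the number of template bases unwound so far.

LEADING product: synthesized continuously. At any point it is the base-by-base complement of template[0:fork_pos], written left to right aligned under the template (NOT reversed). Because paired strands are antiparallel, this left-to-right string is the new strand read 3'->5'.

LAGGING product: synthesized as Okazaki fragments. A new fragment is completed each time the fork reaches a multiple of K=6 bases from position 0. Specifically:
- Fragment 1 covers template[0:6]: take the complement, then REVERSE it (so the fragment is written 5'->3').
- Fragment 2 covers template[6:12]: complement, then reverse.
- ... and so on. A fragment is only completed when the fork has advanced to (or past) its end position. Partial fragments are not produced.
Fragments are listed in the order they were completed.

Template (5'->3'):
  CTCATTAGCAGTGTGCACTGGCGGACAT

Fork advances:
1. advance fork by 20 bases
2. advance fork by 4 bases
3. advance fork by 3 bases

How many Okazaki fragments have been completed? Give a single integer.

Step 1: advance 20 -> fork_pos = 0 + 20 = 20. Reached multiple(s) of 6: 6, 12, 18 -> fragments 1-3 completed (3 total).
Step 2: advance 4 -> fork_pos = 20 + 4 = 24. Reached multiple(s) of 6: 24 -> fragment 4 completed (4 total).
Step 3: advance 3 -> fork_pos = 24 + 3 = 27. Next multiple of 6 is 30 (not reached); still 4 fragment(s).
Check: final fork_pos = 27; the multiples of 6 that are <= 27 are 6..24 -> 27 // 6 = 4 completed fragment(s).

Answer: 4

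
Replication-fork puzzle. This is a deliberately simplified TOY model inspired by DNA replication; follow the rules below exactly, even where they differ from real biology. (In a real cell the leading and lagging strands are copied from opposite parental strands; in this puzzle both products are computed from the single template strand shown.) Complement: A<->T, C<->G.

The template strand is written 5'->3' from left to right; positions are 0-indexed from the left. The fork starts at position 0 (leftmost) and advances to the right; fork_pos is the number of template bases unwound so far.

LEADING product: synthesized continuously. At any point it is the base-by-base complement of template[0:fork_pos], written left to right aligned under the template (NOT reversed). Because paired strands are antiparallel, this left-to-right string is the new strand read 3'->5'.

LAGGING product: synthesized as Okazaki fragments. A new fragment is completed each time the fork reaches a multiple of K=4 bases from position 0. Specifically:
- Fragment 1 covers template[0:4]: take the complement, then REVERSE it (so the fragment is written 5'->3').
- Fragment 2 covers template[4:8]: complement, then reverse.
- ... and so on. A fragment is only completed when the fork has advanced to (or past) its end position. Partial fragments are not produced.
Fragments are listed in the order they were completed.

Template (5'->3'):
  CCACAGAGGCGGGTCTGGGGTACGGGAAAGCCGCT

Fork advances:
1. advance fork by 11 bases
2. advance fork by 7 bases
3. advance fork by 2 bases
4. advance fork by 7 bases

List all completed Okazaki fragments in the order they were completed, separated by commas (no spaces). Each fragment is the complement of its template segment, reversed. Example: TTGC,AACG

Answer: GTGG,CTCT,CCGC,AGAC,CCCC,CGTA

Derivation:
Step 1: advance 11 -> fork_pos = 0 + 11 = 11. Reached multiple(s) of 4: 4, 8 -> fragments 1-2 completed (2 total).
Step 2: advance 7 -> fork_pos = 11 + 7 = 18. Reached multiple(s) of 4: 12, 16 -> fragments 3-4 completed (4 total).
Step 3: advance 2 -> fork_pos = 18 + 2 = 20. Reached multiple(s) of 4: 20 -> fragment 5 completed (5 total).
Step 4: advance 7 -> fork_pos = 20 + 7 = 27. Reached multiple(s) of 4: 24 -> fragment 6 completed (6 total).
Final fork_pos = 27, so 6 fragment(s) are complete. Build each: template segment -> complement -> reverse.
Fragment 1: template[0:4] = CCAC -> complement GGTG -> reversed GTGG
Fragment 2: template[4:8] = AGAG -> complement TCTC -> reversed CTCT
Fragment 3: template[8:12] = GCGG -> complement CGCC -> reversed CCGC
Fragment 4: template[12:16] = GTCT -> complement CAGA -> reversed AGAC
Fragment 5: template[16:20] = GGGG -> complement CCCC -> reversed CCCC
Fragment 6: template[20:24] = TACG -> complement ATGC -> reversed CGTA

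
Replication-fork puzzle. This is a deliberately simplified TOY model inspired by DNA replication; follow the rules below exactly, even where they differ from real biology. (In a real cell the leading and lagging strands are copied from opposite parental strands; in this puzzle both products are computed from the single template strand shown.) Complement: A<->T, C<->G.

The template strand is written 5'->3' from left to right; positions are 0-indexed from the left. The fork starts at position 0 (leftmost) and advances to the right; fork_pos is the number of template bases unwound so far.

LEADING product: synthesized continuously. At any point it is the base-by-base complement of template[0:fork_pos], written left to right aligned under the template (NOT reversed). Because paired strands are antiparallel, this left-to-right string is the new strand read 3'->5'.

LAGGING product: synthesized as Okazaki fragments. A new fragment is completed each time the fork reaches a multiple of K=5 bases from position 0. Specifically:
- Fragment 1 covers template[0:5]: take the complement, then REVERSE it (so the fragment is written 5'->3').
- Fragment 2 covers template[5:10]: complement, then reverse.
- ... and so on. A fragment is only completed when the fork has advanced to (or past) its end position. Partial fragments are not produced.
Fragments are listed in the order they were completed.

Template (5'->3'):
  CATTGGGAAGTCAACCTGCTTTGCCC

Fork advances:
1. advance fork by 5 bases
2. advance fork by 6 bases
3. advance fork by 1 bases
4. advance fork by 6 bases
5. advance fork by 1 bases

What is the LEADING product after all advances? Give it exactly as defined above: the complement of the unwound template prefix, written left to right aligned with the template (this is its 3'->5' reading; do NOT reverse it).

Answer: GTAACCCTTCAGTTGGACG

Derivation:
Step 1: advance 5 -> fork_pos = 0 + 5 = 5.
Step 2: advance 6 -> fork_pos = 5 + 6 = 11.
Step 3: advance 1 -> fork_pos = 11 + 1 = 12.
Step 4: advance 6 -> fork_pos = 12 + 6 = 18.
Step 5: advance 1 -> fork_pos = 18 + 1 = 19.
Unwound prefix: template[0:19] = CATTGGGAAGTCAACCTGC
Complement it base by base (A<->T, C<->G), keeping left-to-right order:
  [0:5] CATTG -> GTAAC
  [5:10] GGAAG -> CCTTC
  [10:15] TCAAC -> AGTTG
  [15:19] CTGC -> GACG
Concatenate: GTAACCCTTCAGTTGGACG (length 19; written aligned with the template, i.e. 3'->5').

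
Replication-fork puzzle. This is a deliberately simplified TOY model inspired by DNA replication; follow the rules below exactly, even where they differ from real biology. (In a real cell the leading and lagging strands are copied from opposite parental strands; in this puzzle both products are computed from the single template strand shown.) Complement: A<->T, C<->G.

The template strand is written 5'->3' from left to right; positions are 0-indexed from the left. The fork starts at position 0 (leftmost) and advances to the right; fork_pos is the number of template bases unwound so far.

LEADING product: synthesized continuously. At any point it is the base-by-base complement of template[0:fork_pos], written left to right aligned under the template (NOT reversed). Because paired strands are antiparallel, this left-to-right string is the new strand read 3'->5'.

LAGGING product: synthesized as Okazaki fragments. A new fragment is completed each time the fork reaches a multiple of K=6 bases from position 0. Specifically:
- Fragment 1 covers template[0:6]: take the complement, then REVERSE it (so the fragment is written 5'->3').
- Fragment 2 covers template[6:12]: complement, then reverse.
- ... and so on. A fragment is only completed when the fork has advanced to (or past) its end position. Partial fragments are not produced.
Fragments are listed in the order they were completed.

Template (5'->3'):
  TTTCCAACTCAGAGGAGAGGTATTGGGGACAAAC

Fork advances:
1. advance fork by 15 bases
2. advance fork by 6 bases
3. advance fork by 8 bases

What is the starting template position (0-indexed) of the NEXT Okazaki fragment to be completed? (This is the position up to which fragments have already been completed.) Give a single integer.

Step 1: advance 15 -> fork_pos = 0 + 15 = 15. Reached multiple(s) of 6: 6, 12 -> fragments 1-2 completed (2 total).
Step 2: advance 6 -> fork_pos = 15 + 6 = 21. Reached multiple(s) of 6: 18 -> fragment 3 completed (3 total).
Step 3: advance 8 -> fork_pos = 21 + 8 = 29. Reached multiple(s) of 6: 24 -> fragment 4 completed (4 total).
4 fragment(s) completed, covering template[0:24] (4 x 6 = 24). The next fragment, fragment 5, covers template[24:30], so it starts at position 24.

Answer: 24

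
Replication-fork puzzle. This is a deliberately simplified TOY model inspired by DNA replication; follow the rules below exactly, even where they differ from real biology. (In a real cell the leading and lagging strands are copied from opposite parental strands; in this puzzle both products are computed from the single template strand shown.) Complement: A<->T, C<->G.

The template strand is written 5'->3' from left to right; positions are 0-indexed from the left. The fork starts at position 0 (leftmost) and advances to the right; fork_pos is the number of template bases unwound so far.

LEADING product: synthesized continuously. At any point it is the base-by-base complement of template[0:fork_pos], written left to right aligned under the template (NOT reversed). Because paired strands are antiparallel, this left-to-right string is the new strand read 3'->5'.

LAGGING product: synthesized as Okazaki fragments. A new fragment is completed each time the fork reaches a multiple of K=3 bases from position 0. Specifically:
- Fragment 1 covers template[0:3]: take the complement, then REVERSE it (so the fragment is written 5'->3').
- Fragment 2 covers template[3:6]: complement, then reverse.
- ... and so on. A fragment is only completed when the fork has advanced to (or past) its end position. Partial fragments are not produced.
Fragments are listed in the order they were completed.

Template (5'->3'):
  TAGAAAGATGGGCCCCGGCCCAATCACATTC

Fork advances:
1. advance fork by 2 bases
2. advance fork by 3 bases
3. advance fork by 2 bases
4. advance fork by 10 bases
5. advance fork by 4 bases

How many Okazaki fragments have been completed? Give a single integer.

Answer: 7

Derivation:
Step 1: advance 2 -> fork_pos = 0 + 2 = 2. Next multiple of 3 is 3 (not reached); still 0 fragment(s).
Step 2: advance 3 -> fork_pos = 2 + 3 = 5. Reached multiple(s) of 3: 3 -> fragment 1 completed (1 total).
Step 3: advance 2 -> fork_pos = 5 + 2 = 7. Reached multiple(s) of 3: 6 -> fragment 2 completed (2 total).
Step 4: advance 10 -> fork_pos = 7 + 10 = 17. Reached multiple(s) of 3: 9, 12, 15 -> fragments 3-5 completed (5 total).
Step 5: advance 4 -> fork_pos = 17 + 4 = 21. Reached multiple(s) of 3: 18, 21 -> fragments 6-7 completed (7 total).
Check: final fork_pos = 21; the multiples of 3 that are <= 21 are 3..21 -> 21 // 3 = 7 completed fragment(s).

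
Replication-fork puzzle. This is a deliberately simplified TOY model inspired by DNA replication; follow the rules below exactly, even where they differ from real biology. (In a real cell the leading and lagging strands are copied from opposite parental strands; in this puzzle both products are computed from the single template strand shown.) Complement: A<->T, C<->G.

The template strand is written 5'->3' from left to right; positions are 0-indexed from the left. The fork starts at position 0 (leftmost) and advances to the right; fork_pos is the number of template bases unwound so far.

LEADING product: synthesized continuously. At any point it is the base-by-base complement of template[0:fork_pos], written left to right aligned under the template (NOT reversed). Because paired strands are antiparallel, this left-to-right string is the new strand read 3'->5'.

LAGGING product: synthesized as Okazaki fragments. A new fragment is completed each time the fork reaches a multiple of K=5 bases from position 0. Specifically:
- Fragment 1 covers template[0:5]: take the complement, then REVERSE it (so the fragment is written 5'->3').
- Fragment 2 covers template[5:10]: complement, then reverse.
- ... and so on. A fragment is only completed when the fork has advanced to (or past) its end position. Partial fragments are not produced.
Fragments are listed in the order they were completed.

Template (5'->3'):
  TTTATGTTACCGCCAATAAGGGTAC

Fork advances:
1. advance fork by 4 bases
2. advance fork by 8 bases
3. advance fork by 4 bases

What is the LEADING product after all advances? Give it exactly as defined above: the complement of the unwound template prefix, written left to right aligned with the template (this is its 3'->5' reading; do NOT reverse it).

Step 1: advance 4 -> fork_pos = 0 + 4 = 4.
Step 2: advance 8 -> fork_pos = 4 + 8 = 12.
Step 3: advance 4 -> fork_pos = 12 + 4 = 16.
Unwound prefix: template[0:16] = TTTATGTTACCGCCAA
Complement it base by base (A<->T, C<->G), keeping left-to-right order:
  [0:5] TTTAT -> AAATA
  [5:10] GTTAC -> CAATG
  [10:15] CGCCA -> GCGGT
  [15:16] A -> T
Concatenate: AAATACAATGGCGGTT (length 16; written aligned with the template, i.e. 3'->5').

Answer: AAATACAATGGCGGTT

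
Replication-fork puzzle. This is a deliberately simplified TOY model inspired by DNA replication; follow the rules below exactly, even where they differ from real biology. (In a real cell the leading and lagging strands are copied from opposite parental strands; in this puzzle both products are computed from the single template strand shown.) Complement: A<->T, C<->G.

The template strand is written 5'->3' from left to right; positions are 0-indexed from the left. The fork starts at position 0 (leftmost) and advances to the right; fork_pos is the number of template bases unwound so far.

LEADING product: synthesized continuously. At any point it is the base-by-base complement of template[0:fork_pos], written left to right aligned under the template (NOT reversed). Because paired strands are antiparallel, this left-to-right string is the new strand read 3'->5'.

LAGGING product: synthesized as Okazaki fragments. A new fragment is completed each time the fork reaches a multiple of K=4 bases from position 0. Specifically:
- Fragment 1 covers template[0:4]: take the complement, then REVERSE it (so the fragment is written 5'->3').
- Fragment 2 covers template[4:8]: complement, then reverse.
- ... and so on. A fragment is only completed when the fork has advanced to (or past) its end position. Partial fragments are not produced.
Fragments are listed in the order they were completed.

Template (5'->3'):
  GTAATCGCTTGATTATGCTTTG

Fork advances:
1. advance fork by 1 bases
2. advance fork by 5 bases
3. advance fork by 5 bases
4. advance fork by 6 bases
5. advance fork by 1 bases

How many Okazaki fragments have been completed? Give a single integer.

Answer: 4

Derivation:
Step 1: advance 1 -> fork_pos = 0 + 1 = 1. Next multiple of 4 is 4 (not reached); still 0 fragment(s).
Step 2: advance 5 -> fork_pos = 1 + 5 = 6. Reached multiple(s) of 4: 4 -> fragment 1 completed (1 total).
Step 3: advance 5 -> fork_pos = 6 + 5 = 11. Reached multiple(s) of 4: 8 -> fragment 2 completed (2 total).
Step 4: advance 6 -> fork_pos = 11 + 6 = 17. Reached multiple(s) of 4: 12, 16 -> fragments 3-4 completed (4 total).
Step 5: advance 1 -> fork_pos = 17 + 1 = 18. Next multiple of 4 is 20 (not reached); still 4 fragment(s).
Check: final fork_pos = 18; the multiples of 4 that are <= 18 are 4..16 -> 18 // 4 = 4 completed fragment(s).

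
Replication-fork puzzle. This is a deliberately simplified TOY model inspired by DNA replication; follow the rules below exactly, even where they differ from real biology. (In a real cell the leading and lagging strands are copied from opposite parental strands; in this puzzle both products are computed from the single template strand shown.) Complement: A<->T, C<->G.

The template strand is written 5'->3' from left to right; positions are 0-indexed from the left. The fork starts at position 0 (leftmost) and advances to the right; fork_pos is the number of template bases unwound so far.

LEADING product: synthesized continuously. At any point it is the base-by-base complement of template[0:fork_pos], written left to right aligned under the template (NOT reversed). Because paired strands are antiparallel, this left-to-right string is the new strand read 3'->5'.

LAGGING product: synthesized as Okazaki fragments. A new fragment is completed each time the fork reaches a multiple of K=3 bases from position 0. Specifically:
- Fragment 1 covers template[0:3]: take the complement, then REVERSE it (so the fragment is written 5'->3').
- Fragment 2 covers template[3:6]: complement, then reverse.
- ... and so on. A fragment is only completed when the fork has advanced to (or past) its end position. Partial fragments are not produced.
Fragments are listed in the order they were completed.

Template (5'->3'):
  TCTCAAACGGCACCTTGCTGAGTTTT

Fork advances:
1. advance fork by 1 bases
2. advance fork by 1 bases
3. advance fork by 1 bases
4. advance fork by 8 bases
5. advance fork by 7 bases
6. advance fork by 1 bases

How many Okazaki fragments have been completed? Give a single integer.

Step 1: advance 1 -> fork_pos = 0 + 1 = 1. Next multiple of 3 is 3 (not reached); still 0 fragment(s).
Step 2: advance 1 -> fork_pos = 1 + 1 = 2. Next multiple of 3 is 3 (not reached); still 0 fragment(s).
Step 3: advance 1 -> fork_pos = 2 + 1 = 3. Reached multiple(s) of 3: 3 -> fragment 1 completed (1 total).
Step 4: advance 8 -> fork_pos = 3 + 8 = 11. Reached multiple(s) of 3: 6, 9 -> fragments 2-3 completed (3 total).
Step 5: advance 7 -> fork_pos = 11 + 7 = 18. Reached multiple(s) of 3: 12, 15, 18 -> fragments 4-6 completed (6 total).
Step 6: advance 1 -> fork_pos = 18 + 1 = 19. Next multiple of 3 is 21 (not reached); still 6 fragment(s).
Check: final fork_pos = 19; the multiples of 3 that are <= 19 are 3..18 -> 19 // 3 = 6 completed fragment(s).

Answer: 6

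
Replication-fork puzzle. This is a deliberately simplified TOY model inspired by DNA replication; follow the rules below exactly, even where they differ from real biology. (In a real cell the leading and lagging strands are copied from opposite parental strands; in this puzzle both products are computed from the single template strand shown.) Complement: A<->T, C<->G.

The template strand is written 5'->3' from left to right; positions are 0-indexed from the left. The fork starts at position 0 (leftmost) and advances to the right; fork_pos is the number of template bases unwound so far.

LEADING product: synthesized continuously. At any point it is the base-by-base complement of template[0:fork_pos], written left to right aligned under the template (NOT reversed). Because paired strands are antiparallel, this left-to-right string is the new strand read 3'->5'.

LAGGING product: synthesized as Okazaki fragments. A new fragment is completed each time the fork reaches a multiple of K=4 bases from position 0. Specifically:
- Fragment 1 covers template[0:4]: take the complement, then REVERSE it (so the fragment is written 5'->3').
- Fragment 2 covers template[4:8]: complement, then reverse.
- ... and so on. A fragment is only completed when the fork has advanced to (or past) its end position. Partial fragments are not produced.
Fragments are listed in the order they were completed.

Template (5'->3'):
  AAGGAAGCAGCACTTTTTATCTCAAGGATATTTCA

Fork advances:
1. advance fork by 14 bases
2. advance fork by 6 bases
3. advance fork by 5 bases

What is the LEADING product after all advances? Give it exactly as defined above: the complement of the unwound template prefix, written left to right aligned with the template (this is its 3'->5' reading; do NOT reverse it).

Answer: TTCCTTCGTCGTGAAAAATAGAGTT

Derivation:
Step 1: advance 14 -> fork_pos = 0 + 14 = 14.
Step 2: advance 6 -> fork_pos = 14 + 6 = 20.
Step 3: advance 5 -> fork_pos = 20 + 5 = 25.
Unwound prefix: template[0:25] = AAGGAAGCAGCACTTTTTATCTCAA
Complement it base by base (A<->T, C<->G), keeping left-to-right order:
  [0:5] AAGGA -> TTCCT
  [5:10] AGCAG -> TCGTC
  [10:15] CACTT -> GTGAA
  [15:20] TTTAT -> AAATA
  [20:25] CTCAA -> GAGTT
Concatenate: TTCCTTCGTCGTGAAAAATAGAGTT (length 25; written aligned with the template, i.e. 3'->5').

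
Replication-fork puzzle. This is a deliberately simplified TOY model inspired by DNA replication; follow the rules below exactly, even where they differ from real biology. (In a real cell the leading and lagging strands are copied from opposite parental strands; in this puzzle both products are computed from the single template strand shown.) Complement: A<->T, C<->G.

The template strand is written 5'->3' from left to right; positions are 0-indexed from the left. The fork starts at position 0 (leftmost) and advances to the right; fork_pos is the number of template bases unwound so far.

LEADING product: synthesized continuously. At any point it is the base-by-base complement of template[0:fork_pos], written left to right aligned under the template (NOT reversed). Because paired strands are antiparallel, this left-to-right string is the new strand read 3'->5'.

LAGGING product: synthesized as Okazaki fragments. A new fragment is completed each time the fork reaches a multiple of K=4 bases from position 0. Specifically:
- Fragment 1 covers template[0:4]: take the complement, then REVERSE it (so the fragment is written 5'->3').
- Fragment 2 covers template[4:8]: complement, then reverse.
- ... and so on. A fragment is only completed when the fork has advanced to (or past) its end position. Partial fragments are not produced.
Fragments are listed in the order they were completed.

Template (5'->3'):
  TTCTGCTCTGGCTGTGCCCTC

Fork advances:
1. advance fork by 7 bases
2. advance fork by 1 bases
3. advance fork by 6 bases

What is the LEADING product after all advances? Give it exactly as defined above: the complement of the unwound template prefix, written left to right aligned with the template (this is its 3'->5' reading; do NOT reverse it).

Answer: AAGACGAGACCGAC

Derivation:
Step 1: advance 7 -> fork_pos = 0 + 7 = 7.
Step 2: advance 1 -> fork_pos = 7 + 1 = 8.
Step 3: advance 6 -> fork_pos = 8 + 6 = 14.
Unwound prefix: template[0:14] = TTCTGCTCTGGCTG
Complement it base by base (A<->T, C<->G), keeping left-to-right order:
  [0:5] TTCTG -> AAGAC
  [5:10] CTCTG -> GAGAC
  [10:14] GCTG -> CGAC
Concatenate: AAGACGAGACCGAC (length 14; written aligned with the template, i.e. 3'->5').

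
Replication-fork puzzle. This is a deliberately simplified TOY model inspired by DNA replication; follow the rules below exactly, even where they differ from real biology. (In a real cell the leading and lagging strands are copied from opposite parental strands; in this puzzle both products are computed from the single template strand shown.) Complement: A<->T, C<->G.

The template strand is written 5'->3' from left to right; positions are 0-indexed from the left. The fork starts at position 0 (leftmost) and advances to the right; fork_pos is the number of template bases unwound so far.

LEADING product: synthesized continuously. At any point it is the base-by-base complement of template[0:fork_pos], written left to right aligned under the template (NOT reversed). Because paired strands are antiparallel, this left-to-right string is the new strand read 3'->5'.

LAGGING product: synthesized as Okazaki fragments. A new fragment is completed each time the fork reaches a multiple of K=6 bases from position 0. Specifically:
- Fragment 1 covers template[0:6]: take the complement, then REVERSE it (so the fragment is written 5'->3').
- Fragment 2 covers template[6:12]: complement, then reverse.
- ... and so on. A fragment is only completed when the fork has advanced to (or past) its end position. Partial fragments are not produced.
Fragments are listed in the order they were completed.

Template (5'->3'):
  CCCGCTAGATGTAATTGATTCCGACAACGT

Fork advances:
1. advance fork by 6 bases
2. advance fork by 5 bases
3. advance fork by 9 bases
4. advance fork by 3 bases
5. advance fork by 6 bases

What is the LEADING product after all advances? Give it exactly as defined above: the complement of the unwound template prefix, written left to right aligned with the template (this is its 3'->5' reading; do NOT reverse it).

Answer: GGGCGATCTACATTAACTAAGGCTGTTGC

Derivation:
Step 1: advance 6 -> fork_pos = 0 + 6 = 6.
Step 2: advance 5 -> fork_pos = 6 + 5 = 11.
Step 3: advance 9 -> fork_pos = 11 + 9 = 20.
Step 4: advance 3 -> fork_pos = 20 + 3 = 23.
Step 5: advance 6 -> fork_pos = 23 + 6 = 29.
Unwound prefix: template[0:29] = CCCGCTAGATGTAATTGATTCCGACAACG
Complement it base by base (A<->T, C<->G), keeping left-to-right order:
  [0:5] CCCGC -> GGGCG
  [5:10] TAGAT -> ATCTA
  [10:15] GTAAT -> CATTA
  [15:20] TGATT -> ACTAA
  [20:25] CCGAC -> GGCTG
  [25:29] AACG -> TTGC
Concatenate: GGGCGATCTACATTAACTAAGGCTGTTGC (length 29; written aligned with the template, i.e. 3'->5').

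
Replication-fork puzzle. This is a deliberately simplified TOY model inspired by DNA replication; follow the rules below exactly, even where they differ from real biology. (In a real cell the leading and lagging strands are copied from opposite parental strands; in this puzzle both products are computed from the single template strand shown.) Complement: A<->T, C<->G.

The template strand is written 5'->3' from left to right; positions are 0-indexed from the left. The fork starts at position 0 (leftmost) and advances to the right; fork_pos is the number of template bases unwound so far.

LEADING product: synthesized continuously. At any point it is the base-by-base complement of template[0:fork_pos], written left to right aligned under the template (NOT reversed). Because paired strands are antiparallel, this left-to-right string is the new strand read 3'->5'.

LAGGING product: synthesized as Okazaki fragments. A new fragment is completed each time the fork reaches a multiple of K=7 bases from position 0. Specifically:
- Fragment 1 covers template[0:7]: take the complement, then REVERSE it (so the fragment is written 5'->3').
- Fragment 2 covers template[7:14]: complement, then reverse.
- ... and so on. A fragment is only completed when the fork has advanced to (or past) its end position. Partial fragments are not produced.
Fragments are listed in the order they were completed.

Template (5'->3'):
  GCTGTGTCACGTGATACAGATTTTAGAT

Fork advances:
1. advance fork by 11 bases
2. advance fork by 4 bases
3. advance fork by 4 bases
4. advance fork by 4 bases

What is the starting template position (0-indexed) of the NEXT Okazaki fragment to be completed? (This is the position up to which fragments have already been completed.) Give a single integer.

Step 1: advance 11 -> fork_pos = 0 + 11 = 11. Reached multiple(s) of 7: 7 -> fragment 1 completed (1 total).
Step 2: advance 4 -> fork_pos = 11 + 4 = 15. Reached multiple(s) of 7: 14 -> fragment 2 completed (2 total).
Step 3: advance 4 -> fork_pos = 15 + 4 = 19. Next multiple of 7 is 21 (not reached); still 2 fragment(s).
Step 4: advance 4 -> fork_pos = 19 + 4 = 23. Reached multiple(s) of 7: 21 -> fragment 3 completed (3 total).
3 fragment(s) completed, covering template[0:21] (3 x 7 = 21). The next fragment, fragment 4, covers template[21:28], so it starts at position 21.

Answer: 21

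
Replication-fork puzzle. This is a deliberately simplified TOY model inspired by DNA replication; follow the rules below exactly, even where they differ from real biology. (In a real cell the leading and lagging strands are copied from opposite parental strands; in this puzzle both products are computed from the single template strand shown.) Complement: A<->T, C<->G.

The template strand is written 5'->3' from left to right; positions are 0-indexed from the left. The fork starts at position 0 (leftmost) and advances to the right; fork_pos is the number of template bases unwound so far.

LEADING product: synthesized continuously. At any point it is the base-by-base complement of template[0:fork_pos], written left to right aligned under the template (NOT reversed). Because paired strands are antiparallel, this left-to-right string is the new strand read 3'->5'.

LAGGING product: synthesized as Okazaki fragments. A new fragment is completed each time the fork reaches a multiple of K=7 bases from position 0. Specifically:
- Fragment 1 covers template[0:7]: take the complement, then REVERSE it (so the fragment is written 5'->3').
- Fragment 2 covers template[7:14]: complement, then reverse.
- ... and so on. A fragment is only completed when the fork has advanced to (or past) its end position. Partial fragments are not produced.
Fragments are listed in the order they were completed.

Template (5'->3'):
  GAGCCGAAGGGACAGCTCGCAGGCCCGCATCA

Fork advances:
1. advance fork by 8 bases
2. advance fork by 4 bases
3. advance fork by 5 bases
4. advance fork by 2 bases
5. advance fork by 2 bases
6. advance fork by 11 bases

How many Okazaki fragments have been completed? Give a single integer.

Step 1: advance 8 -> fork_pos = 0 + 8 = 8. Reached multiple(s) of 7: 7 -> fragment 1 completed (1 total).
Step 2: advance 4 -> fork_pos = 8 + 4 = 12. Next multiple of 7 is 14 (not reached); still 1 fragment(s).
Step 3: advance 5 -> fork_pos = 12 + 5 = 17. Reached multiple(s) of 7: 14 -> fragment 2 completed (2 total).
Step 4: advance 2 -> fork_pos = 17 + 2 = 19. Next multiple of 7 is 21 (not reached); still 2 fragment(s).
Step 5: advance 2 -> fork_pos = 19 + 2 = 21. Reached multiple(s) of 7: 21 -> fragment 3 completed (3 total).
Step 6: advance 11 -> fork_pos = 21 + 11 = 32. Reached multiple(s) of 7: 28 -> fragment 4 completed (4 total).
Check: final fork_pos = 32; the multiples of 7 that are <= 32 are 7..28 -> 32 // 7 = 4 completed fragment(s).

Answer: 4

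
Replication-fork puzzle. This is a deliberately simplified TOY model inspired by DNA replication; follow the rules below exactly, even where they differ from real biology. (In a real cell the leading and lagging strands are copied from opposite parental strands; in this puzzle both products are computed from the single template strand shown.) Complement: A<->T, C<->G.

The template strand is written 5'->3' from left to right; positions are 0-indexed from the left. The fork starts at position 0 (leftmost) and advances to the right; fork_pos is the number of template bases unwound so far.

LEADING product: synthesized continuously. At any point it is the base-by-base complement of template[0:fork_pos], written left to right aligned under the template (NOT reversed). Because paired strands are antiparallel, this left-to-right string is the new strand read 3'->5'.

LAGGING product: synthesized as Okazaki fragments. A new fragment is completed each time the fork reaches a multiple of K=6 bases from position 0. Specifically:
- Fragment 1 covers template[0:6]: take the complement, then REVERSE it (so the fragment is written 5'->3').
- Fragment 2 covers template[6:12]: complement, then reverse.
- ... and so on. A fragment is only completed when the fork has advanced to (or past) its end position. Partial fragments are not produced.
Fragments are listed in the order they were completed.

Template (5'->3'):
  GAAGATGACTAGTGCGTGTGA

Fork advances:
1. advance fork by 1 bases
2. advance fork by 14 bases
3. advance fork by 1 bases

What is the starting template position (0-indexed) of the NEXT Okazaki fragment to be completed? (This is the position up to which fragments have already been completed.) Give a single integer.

Answer: 12

Derivation:
Step 1: advance 1 -> fork_pos = 0 + 1 = 1. Next multiple of 6 is 6 (not reached); still 0 fragment(s).
Step 2: advance 14 -> fork_pos = 1 + 14 = 15. Reached multiple(s) of 6: 6, 12 -> fragments 1-2 completed (2 total).
Step 3: advance 1 -> fork_pos = 15 + 1 = 16. Next multiple of 6 is 18 (not reached); still 2 fragment(s).
2 fragment(s) completed, covering template[0:12] (2 x 6 = 12). The next fragment, fragment 3, covers template[12:18], so it starts at position 12.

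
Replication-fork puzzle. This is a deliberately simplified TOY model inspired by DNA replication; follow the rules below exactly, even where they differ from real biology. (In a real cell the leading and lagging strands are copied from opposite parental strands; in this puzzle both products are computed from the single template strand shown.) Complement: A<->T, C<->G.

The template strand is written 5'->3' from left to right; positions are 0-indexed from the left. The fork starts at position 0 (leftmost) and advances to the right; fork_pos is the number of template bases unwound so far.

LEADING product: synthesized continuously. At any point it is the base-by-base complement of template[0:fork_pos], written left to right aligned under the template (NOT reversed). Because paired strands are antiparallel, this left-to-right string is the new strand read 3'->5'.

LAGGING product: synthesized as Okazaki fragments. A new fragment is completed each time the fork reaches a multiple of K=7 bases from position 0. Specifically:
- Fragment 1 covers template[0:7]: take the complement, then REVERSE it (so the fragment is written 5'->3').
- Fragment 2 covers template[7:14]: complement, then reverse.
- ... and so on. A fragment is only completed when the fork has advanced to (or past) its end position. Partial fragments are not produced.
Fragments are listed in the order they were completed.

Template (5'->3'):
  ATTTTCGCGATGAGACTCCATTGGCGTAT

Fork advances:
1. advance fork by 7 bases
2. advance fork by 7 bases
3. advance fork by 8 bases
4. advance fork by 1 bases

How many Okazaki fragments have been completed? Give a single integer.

Answer: 3

Derivation:
Step 1: advance 7 -> fork_pos = 0 + 7 = 7. Reached multiple(s) of 7: 7 -> fragment 1 completed (1 total).
Step 2: advance 7 -> fork_pos = 7 + 7 = 14. Reached multiple(s) of 7: 14 -> fragment 2 completed (2 total).
Step 3: advance 8 -> fork_pos = 14 + 8 = 22. Reached multiple(s) of 7: 21 -> fragment 3 completed (3 total).
Step 4: advance 1 -> fork_pos = 22 + 1 = 23. Next multiple of 7 is 28 (not reached); still 3 fragment(s).
Check: final fork_pos = 23; the multiples of 7 that are <= 23 are 7..21 -> 23 // 7 = 3 completed fragment(s).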